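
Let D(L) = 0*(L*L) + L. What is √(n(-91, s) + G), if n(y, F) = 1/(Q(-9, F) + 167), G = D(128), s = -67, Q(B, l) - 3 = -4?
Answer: 3*√391926/166 ≈ 11.314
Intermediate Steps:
Q(B, l) = -1 (Q(B, l) = 3 - 4 = -1)
D(L) = L (D(L) = 0*L² + L = 0 + L = L)
G = 128
n(y, F) = 1/166 (n(y, F) = 1/(-1 + 167) = 1/166)
√(n(-91, s) + G) = √(1/166 + 128) = √(21249/166) = 3*√391926/166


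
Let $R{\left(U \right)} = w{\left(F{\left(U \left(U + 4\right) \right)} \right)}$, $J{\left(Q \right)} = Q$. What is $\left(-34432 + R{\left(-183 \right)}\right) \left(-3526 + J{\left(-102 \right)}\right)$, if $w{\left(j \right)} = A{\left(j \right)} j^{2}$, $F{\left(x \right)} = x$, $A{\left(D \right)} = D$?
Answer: $-127520392296674108$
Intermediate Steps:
$w{\left(j \right)} = j^{3}$ ($w{\left(j \right)} = j j^{2} = j^{3}$)
$R{\left(U \right)} = U^{3} \left(4 + U\right)^{3}$ ($R{\left(U \right)} = \left(U \left(U + 4\right)\right)^{3} = \left(U \left(4 + U\right)\right)^{3} = U^{3} \left(4 + U\right)^{3}$)
$\left(-34432 + R{\left(-183 \right)}\right) \left(-3526 + J{\left(-102 \right)}\right) = \left(-34432 + \left(-183\right)^{3} \left(4 - 183\right)^{3}\right) \left(-3526 - 102\right) = \left(-34432 - 6128487 \left(-179\right)^{3}\right) \left(-3628\right) = \left(-34432 - -35148950502093\right) \left(-3628\right) = \left(-34432 + 35148950502093\right) \left(-3628\right) = 35148950467661 \left(-3628\right) = -127520392296674108$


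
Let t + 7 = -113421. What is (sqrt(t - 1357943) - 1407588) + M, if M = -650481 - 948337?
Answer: -3006406 + I*sqrt(1471371) ≈ -3.0064e+6 + 1213.0*I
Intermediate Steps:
t = -113428 (t = -7 - 113421 = -113428)
M = -1598818
(sqrt(t - 1357943) - 1407588) + M = (sqrt(-113428 - 1357943) - 1407588) - 1598818 = (sqrt(-1471371) - 1407588) - 1598818 = (I*sqrt(1471371) - 1407588) - 1598818 = (-1407588 + I*sqrt(1471371)) - 1598818 = -3006406 + I*sqrt(1471371)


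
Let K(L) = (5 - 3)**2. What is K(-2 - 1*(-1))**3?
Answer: 64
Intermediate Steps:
K(L) = 4 (K(L) = 2**2 = 4)
K(-2 - 1*(-1))**3 = 4**3 = 64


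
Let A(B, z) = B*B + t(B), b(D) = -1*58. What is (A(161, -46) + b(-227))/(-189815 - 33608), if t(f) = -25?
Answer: -25838/223423 ≈ -0.11565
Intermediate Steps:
b(D) = -58
A(B, z) = -25 + B**2 (A(B, z) = B*B - 25 = B**2 - 25 = -25 + B**2)
(A(161, -46) + b(-227))/(-189815 - 33608) = ((-25 + 161**2) - 58)/(-189815 - 33608) = ((-25 + 25921) - 58)/(-223423) = (25896 - 58)*(-1/223423) = 25838*(-1/223423) = -25838/223423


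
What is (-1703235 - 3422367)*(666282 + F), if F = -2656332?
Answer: 10200204260100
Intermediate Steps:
(-1703235 - 3422367)*(666282 + F) = (-1703235 - 3422367)*(666282 - 2656332) = -5125602*(-1990050) = 10200204260100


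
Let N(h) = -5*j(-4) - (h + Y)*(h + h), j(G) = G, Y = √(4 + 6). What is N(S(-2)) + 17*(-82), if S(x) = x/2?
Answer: -1376 + 2*√10 ≈ -1369.7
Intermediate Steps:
Y = √10 ≈ 3.1623
S(x) = x/2 (S(x) = x*(½) = x/2)
N(h) = 20 - 2*h*(h + √10) (N(h) = -5*(-4) - (h + √10)*(h + h) = 20 - (h + √10)*2*h = 20 - 2*h*(h + √10))
N(S(-2)) + 17*(-82) = (20 - 2*1² - 2*(½)*(-2)*√10) + 17*(-82) = (20 - 2*(-1)² - 2*(-1)*√10) - 1394 = (20 - 2*1 + 2*√10) - 1394 = (20 - 2 + 2*√10) - 1394 = (18 + 2*√10) - 1394 = -1376 + 2*√10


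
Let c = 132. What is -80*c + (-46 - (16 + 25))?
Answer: -10647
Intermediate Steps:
-80*c + (-46 - (16 + 25)) = -80*132 + (-46 - (16 + 25)) = -10560 + (-46 - 1*41) = -10560 + (-46 - 41) = -10560 - 87 = -10647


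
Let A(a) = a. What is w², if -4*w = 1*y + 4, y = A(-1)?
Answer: 9/16 ≈ 0.56250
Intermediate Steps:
y = -1
w = -¾ (w = -(1*(-1) + 4)/4 = -(-1 + 4)/4 = -¼*3 = -¾ ≈ -0.75000)
w² = (-¾)² = 9/16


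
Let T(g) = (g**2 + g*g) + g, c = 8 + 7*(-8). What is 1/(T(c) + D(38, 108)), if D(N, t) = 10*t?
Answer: 1/5640 ≈ 0.00017730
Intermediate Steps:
c = -48 (c = 8 - 56 = -48)
T(g) = g + 2*g**2 (T(g) = (g**2 + g**2) + g = 2*g**2 + g = g + 2*g**2)
1/(T(c) + D(38, 108)) = 1/(-48*(1 + 2*(-48)) + 10*108) = 1/(-48*(1 - 96) + 1080) = 1/(-48*(-95) + 1080) = 1/(4560 + 1080) = 1/5640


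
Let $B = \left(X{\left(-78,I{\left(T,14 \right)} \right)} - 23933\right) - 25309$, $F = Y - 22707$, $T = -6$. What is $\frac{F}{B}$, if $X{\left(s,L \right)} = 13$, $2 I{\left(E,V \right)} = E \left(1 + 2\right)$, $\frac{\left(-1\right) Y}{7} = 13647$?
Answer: $\frac{118236}{49229} \approx 2.4018$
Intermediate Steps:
$Y = -95529$ ($Y = \left(-7\right) 13647 = -95529$)
$I{\left(E,V \right)} = \frac{3 E}{2}$ ($I{\left(E,V \right)} = \frac{E \left(1 + 2\right)}{2} = \frac{E 3}{2} = \frac{3 E}{2}$)
$F = -118236$ ($F = -95529 - 22707 = -118236$)
$B = -49229$ ($B = \left(13 - 23933\right) - 25309 = -23920 - 25309 = -49229$)
$\frac{F}{B} = - \frac{118236}{-49229} = \left(-118236\right) \left(- \frac{1}{49229}\right) = \frac{118236}{49229}$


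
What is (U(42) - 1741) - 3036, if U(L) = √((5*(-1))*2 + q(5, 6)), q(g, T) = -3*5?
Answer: -4777 + 5*I ≈ -4777.0 + 5.0*I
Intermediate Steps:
q(g, T) = -15
U(L) = 5*I (U(L) = √((5*(-1))*2 - 15) = √(-5*2 - 15) = √(-10 - 15) = √(-25) = 5*I)
(U(42) - 1741) - 3036 = (5*I - 1741) - 3036 = (-1741 + 5*I) - 3036 = -4777 + 5*I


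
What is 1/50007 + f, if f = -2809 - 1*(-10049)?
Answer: 362050681/50007 ≈ 7240.0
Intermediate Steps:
f = 7240 (f = -2809 + 10049 = 7240)
1/50007 + f = 1/50007 + 7240 = 362050681/50007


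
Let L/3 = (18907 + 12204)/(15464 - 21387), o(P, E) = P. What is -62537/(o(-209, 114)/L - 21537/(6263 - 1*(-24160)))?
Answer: -59190642190761/11883577280 ≈ -4980.9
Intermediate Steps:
L = -93333/5923 (L = 3*((18907 + 12204)/(15464 - 21387)) = 3*(31111/(-5923)) = 3*(31111*(-1/5923)) = 3*(-31111/5923) = -93333/5923 ≈ -15.758)
-62537/(o(-209, 114)/L - 21537/(6263 - 1*(-24160))) = -62537/(-209/(-93333/5923) - 21537/(6263 - 1*(-24160))) = -62537/(-209*(-5923/93333) - 21537/(6263 + 24160)) = -62537/(1237907/93333 - 21537/30423) = -62537/(1237907/93333 - 21537*1/30423) = -62537/(1237907/93333 - 7179/10141) = -62537/11883577280/946489953 = -62537*946489953/11883577280 = -59190642190761/11883577280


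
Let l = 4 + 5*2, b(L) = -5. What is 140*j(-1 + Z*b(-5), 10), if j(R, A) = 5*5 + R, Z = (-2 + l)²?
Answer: -97440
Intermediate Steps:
l = 14 (l = 4 + 10 = 14)
Z = 144 (Z = (-2 + 14)² = 12² = 144)
j(R, A) = 25 + R
140*j(-1 + Z*b(-5), 10) = 140*(25 + (-1 + 144*(-5))) = 140*(25 + (-1 - 720)) = 140*(25 - 721) = 140*(-696) = -97440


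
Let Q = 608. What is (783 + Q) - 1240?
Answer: 151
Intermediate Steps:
(783 + Q) - 1240 = (783 + 608) - 1240 = 1391 - 1240 = 151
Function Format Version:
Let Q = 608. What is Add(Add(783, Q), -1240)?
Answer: 151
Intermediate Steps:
Add(Add(783, Q), -1240) = Add(Add(783, 608), -1240) = Add(1391, -1240) = 151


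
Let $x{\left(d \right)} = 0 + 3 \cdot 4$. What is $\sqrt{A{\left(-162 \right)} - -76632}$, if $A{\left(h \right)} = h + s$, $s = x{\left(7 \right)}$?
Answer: $3 \sqrt{8498} \approx 276.55$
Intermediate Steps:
$x{\left(d \right)} = 12$ ($x{\left(d \right)} = 0 + 12 = 12$)
$s = 12$
$A{\left(h \right)} = 12 + h$ ($A{\left(h \right)} = h + 12 = 12 + h$)
$\sqrt{A{\left(-162 \right)} - -76632} = \sqrt{\left(12 - 162\right) - -76632} = \sqrt{-150 + 76632} = \sqrt{76482} = 3 \sqrt{8498}$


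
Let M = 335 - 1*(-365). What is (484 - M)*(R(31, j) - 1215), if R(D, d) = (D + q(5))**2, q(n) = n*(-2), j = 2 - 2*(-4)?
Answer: 167184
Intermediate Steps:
j = 10 (j = 2 + 8 = 10)
q(n) = -2*n
M = 700 (M = 335 + 365 = 700)
R(D, d) = (-10 + D)**2 (R(D, d) = (D - 2*5)**2 = (D - 10)**2 = (-10 + D)**2)
(484 - M)*(R(31, j) - 1215) = (484 - 1*700)*((-10 + 31)**2 - 1215) = (484 - 700)*(21**2 - 1215) = -216*(441 - 1215) = -216*(-774) = 167184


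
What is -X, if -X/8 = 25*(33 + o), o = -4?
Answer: 5800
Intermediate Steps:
X = -5800 (X = -200*(33 - 4) = -200*29 = -8*725 = -5800)
-X = -1*(-5800) = 5800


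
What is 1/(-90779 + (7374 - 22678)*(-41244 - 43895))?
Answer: 1/1302876477 ≈ 7.6753e-10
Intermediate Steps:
1/(-90779 + (7374 - 22678)*(-41244 - 43895)) = 1/(-90779 - 15304*(-85139)) = 1/(-90779 + 1302967256) = 1/1302876477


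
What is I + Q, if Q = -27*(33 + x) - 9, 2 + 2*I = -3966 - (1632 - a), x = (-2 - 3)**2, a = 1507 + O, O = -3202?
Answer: -10445/2 ≈ -5222.5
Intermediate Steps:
a = -1695 (a = 1507 - 3202 = -1695)
x = 25 (x = (-5)**2 = 25)
I = -7295/2 (I = -1 + (-3966 - (1632 - 1*(-1695)))/2 = -1 + (-3966 - (1632 + 1695))/2 = -1 + (-3966 - 1*3327)/2 = -1 + (-3966 - 3327)/2 = -1 + (1/2)*(-7293) = -1 - 7293/2 = -7295/2 ≈ -3647.5)
Q = -1575 (Q = -27*(33 + 25) - 9 = -27*58 - 9 = -1566 - 9 = -1575)
I + Q = -7295/2 - 1575 = -10445/2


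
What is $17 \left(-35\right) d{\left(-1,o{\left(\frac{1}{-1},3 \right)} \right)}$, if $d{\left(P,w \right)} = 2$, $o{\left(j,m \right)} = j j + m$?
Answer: $-1190$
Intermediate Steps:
$o{\left(j,m \right)} = m + j^{2}$ ($o{\left(j,m \right)} = j^{2} + m = m + j^{2}$)
$17 \left(-35\right) d{\left(-1,o{\left(\frac{1}{-1},3 \right)} \right)} = 17 \left(-35\right) 2 = \left(-595\right) 2 = -1190$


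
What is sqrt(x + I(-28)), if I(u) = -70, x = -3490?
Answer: 2*I*sqrt(890) ≈ 59.666*I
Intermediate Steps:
sqrt(x + I(-28)) = sqrt(-3490 - 70) = sqrt(-3560) = 2*I*sqrt(890)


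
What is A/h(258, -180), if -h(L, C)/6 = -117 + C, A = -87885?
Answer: -1085/22 ≈ -49.318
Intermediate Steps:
h(L, C) = 702 - 6*C (h(L, C) = -6*(-117 + C) = 702 - 6*C)
A/h(258, -180) = -87885/(702 - 6*(-180)) = -87885/(702 + 1080) = -87885/1782 = -87885*1/1782 = -1085/22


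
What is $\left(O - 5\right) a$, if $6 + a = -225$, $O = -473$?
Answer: $110418$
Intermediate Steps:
$a = -231$ ($a = -6 - 225 = -231$)
$\left(O - 5\right) a = \left(-473 - 5\right) \left(-231\right) = \left(-478\right) \left(-231\right) = 110418$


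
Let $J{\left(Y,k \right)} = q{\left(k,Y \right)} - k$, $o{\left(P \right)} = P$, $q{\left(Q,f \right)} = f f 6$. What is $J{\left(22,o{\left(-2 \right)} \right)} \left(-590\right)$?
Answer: $-1714540$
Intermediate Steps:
$q{\left(Q,f \right)} = 6 f^{2}$ ($q{\left(Q,f \right)} = f^{2} \cdot 6 = 6 f^{2}$)
$J{\left(Y,k \right)} = - k + 6 Y^{2}$ ($J{\left(Y,k \right)} = 6 Y^{2} - k = - k + 6 Y^{2}$)
$J{\left(22,o{\left(-2 \right)} \right)} \left(-590\right) = \left(\left(-1\right) \left(-2\right) + 6 \cdot 22^{2}\right) \left(-590\right) = \left(2 + 6 \cdot 484\right) \left(-590\right) = \left(2 + 2904\right) \left(-590\right) = 2906 \left(-590\right) = -1714540$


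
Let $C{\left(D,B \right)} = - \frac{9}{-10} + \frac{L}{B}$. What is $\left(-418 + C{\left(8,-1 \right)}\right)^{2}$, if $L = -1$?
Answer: $\frac{17313921}{100} \approx 1.7314 \cdot 10^{5}$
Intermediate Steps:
$C{\left(D,B \right)} = \frac{9}{10} - \frac{1}{B}$ ($C{\left(D,B \right)} = - \frac{9}{-10} - \frac{1}{B} = \left(-9\right) \left(- \frac{1}{10}\right) - \frac{1}{B} = \frac{9}{10} - \frac{1}{B}$)
$\left(-418 + C{\left(8,-1 \right)}\right)^{2} = \left(-418 + \left(\frac{9}{10} - \frac{1}{-1}\right)\right)^{2} = \left(-418 + \left(\frac{9}{10} - -1\right)\right)^{2} = \left(-418 + \left(\frac{9}{10} + 1\right)\right)^{2} = \left(-418 + \frac{19}{10}\right)^{2} = \left(- \frac{4161}{10}\right)^{2} = \frac{17313921}{100}$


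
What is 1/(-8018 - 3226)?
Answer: -1/11244 ≈ -8.8936e-5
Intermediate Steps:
1/(-8018 - 3226) = 1/(-11244) = -1/11244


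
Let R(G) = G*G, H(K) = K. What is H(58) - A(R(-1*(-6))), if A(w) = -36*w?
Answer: 1354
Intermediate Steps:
R(G) = G²
H(58) - A(R(-1*(-6))) = 58 - (-36)*(-1*(-6))² = 58 - (-36)*6² = 58 - (-36)*36 = 58 - 1*(-1296) = 58 + 1296 = 1354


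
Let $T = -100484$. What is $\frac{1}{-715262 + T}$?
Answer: $- \frac{1}{815746} \approx -1.2259 \cdot 10^{-6}$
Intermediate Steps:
$\frac{1}{-715262 + T} = \frac{1}{-715262 - 100484} = \frac{1}{-815746} = - \frac{1}{815746}$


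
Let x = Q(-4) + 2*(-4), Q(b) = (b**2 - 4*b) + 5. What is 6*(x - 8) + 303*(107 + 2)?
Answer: 33153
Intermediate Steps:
Q(b) = 5 + b**2 - 4*b
x = 29 (x = (5 + (-4)**2 - 4*(-4)) + 2*(-4) = (5 + 16 + 16) - 8 = 37 - 8 = 29)
6*(x - 8) + 303*(107 + 2) = 6*(29 - 8) + 303*(107 + 2) = 6*21 + 303*109 = 126 + 33027 = 33153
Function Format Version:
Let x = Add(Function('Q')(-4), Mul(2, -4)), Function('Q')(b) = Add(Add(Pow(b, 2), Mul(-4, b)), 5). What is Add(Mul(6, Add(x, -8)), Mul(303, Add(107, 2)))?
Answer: 33153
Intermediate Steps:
Function('Q')(b) = Add(5, Pow(b, 2), Mul(-4, b))
x = 29 (x = Add(Add(5, Pow(-4, 2), Mul(-4, -4)), Mul(2, -4)) = Add(Add(5, 16, 16), -8) = Add(37, -8) = 29)
Add(Mul(6, Add(x, -8)), Mul(303, Add(107, 2))) = Add(Mul(6, Add(29, -8)), Mul(303, Add(107, 2))) = Add(Mul(6, 21), Mul(303, 109)) = Add(126, 33027) = 33153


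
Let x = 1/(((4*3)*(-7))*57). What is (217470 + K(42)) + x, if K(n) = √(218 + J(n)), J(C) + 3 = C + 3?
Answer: 1041246359/4788 + 2*√65 ≈ 2.1749e+5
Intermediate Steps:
J(C) = C (J(C) = -3 + (C + 3) = -3 + (3 + C) = C)
x = -1/4788 (x = 1/((12*(-7))*57) = 1/(-84*57) = 1/(-4788) = -1/4788 ≈ -0.00020886)
K(n) = √(218 + n)
(217470 + K(42)) + x = (217470 + √(218 + 42)) - 1/4788 = (217470 + √260) - 1/4788 = (217470 + 2*√65) - 1/4788 = 1041246359/4788 + 2*√65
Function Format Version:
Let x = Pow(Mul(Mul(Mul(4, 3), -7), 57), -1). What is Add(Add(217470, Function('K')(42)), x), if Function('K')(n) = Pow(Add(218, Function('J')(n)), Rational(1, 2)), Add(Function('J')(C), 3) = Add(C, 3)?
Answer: Add(Rational(1041246359, 4788), Mul(2, Pow(65, Rational(1, 2)))) ≈ 2.1749e+5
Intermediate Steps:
Function('J')(C) = C (Function('J')(C) = Add(-3, Add(C, 3)) = Add(-3, Add(3, C)) = C)
x = Rational(-1, 4788) (x = Pow(Mul(Mul(12, -7), 57), -1) = Pow(Mul(-84, 57), -1) = Pow(-4788, -1) = Rational(-1, 4788) ≈ -0.00020886)
Function('K')(n) = Pow(Add(218, n), Rational(1, 2))
Add(Add(217470, Function('K')(42)), x) = Add(Add(217470, Pow(Add(218, 42), Rational(1, 2))), Rational(-1, 4788)) = Add(Add(217470, Pow(260, Rational(1, 2))), Rational(-1, 4788)) = Add(Add(217470, Mul(2, Pow(65, Rational(1, 2)))), Rational(-1, 4788)) = Add(Rational(1041246359, 4788), Mul(2, Pow(65, Rational(1, 2))))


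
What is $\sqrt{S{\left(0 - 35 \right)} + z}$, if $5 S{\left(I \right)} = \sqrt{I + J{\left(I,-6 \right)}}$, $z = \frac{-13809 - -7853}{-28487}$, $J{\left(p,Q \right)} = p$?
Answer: $\frac{\sqrt{4241714300 + 4057545845 i \sqrt{70}}}{142435} \approx 0.9735 + 0.85943 i$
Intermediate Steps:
$z = \frac{5956}{28487}$ ($z = \left(-13809 + 7853\right) \left(- \frac{1}{28487}\right) = \left(-5956\right) \left(- \frac{1}{28487}\right) = \frac{5956}{28487} \approx 0.20908$)
$S{\left(I \right)} = \frac{\sqrt{2} \sqrt{I}}{5}$ ($S{\left(I \right)} = \frac{\sqrt{I + I}}{5} = \frac{\sqrt{2 I}}{5} = \frac{\sqrt{2} \sqrt{I}}{5}$)
$\sqrt{S{\left(0 - 35 \right)} + z} = \sqrt{\frac{\sqrt{2} \sqrt{0 - 35}}{5} + \frac{5956}{28487}} = \sqrt{\frac{\sqrt{2} \sqrt{-35}}{5} + \frac{5956}{28487}} = \sqrt{\frac{\sqrt{2} i \sqrt{35}}{5} + \frac{5956}{28487}} = \sqrt{\frac{i \sqrt{70}}{5} + \frac{5956}{28487}} = \sqrt{\frac{5956}{28487} + \frac{i \sqrt{70}}{5}}$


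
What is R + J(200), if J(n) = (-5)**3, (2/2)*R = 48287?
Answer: 48162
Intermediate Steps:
R = 48287
J(n) = -125
R + J(200) = 48287 - 125 = 48162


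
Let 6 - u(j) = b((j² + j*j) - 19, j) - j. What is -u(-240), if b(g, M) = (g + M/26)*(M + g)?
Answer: 172093461295/13 ≈ 1.3238e+10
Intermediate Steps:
b(g, M) = (M + g)*(g + M/26) (b(g, M) = (g + M*(1/26))*(M + g) = (g + M/26)*(M + g) = (M + g)*(g + M/26))
u(j) = 6 + j - (-19 + 2*j²)² - j²/26 - 27*j*(-19 + 2*j²)/26 (u(j) = 6 - ((((j² + j*j) - 19)² + j²/26 + 27*j*((j² + j*j) - 19)/26) - j) = 6 - ((((j² + j²) - 19)² + j²/26 + 27*j*((j² + j²) - 19)/26) - j) = 6 - (((2*j² - 19)² + j²/26 + 27*j*(2*j² - 19)/26) - j) = 6 - (((-19 + 2*j²)² + j²/26 + 27*j*(-19 + 2*j²)/26) - j) = 6 - ((-19 + 2*j²)² - j + j²/26 + 27*j*(-19 + 2*j²)/26) = 6 + (j - (-19 + 2*j²)² - j²/26 - 27*j*(-19 + 2*j²)/26) = 6 + j - (-19 + 2*j²)² - j²/26 - 27*j*(-19 + 2*j²)/26)
-u(-240) = -(-355 - 4*(-240)⁴ - 27/13*(-240)³ + (539/26)*(-240) + (1975/26)*(-240)²) = -(-355 - 4*3317760000 - 27/13*(-13824000) - 64680/13 + (1975/26)*57600) = -(-355 - 13271040000 + 373248000/13 - 64680/13 + 56880000/13) = -1*(-172093461295/13) = 172093461295/13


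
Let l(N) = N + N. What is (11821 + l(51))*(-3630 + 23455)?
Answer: 236373475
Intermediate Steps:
l(N) = 2*N
(11821 + l(51))*(-3630 + 23455) = (11821 + 2*51)*(-3630 + 23455) = (11821 + 102)*19825 = 11923*19825 = 236373475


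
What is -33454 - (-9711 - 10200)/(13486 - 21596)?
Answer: -271331851/8110 ≈ -33456.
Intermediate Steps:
-33454 - (-9711 - 10200)/(13486 - 21596) = -33454 - (-19911)/(-8110) = -33454 - (-19911)*(-1)/8110 = -33454 - 1*19911/8110 = -33454 - 19911/8110 = -271331851/8110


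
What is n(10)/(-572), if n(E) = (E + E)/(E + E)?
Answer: -1/572 ≈ -0.0017483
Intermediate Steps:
n(E) = 1 (n(E) = (2*E)/((2*E)) = (2*E)*(1/(2*E)) = 1)
n(10)/(-572) = 1/(-572) = 1*(-1/572) = -1/572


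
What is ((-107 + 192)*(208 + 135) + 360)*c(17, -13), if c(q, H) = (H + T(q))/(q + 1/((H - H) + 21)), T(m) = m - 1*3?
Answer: 619815/358 ≈ 1731.3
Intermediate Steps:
T(m) = -3 + m (T(m) = m - 3 = -3 + m)
c(q, H) = (-3 + H + q)/(1/21 + q) (c(q, H) = (H + (-3 + q))/(q + 1/((H - H) + 21)) = (-3 + H + q)/(q + 1/(0 + 21)) = (-3 + H + q)/(q + 1/21) = (-3 + H + q)/(1/21 + q))
((-107 + 192)*(208 + 135) + 360)*c(17, -13) = ((-107 + 192)*(208 + 135) + 360)*(21*(-3 - 13 + 17)/(1 + 21*17)) = (85*343 + 360)*(21*1/(1 + 357)) = (29155 + 360)*(21*1/358) = 29515*(21*(1/358)*1) = 29515*(21/358) = 619815/358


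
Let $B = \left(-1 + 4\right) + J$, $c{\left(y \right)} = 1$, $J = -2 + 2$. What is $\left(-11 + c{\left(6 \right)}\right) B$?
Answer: $-30$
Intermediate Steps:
$J = 0$
$B = 3$ ($B = \left(-1 + 4\right) + 0 = 3 + 0 = 3$)
$\left(-11 + c{\left(6 \right)}\right) B = \left(-11 + 1\right) 3 = \left(-10\right) 3 = -30$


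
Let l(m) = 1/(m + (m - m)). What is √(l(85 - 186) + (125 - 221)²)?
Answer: √94012315/101 ≈ 96.000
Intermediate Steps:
l(m) = 1/m (l(m) = 1/(m + 0) = 1/m)
√(l(85 - 186) + (125 - 221)²) = √(1/(85 - 186) + (125 - 221)²) = √(1/(-101) + (-96)²) = √(-1/101 + 9216) = √(930815/101) = √94012315/101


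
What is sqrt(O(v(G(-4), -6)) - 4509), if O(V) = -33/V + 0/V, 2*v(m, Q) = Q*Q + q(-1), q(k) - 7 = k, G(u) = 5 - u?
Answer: I*sqrt(221018)/7 ≈ 67.161*I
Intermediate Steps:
q(k) = 7 + k
v(m, Q) = 3 + Q**2/2 (v(m, Q) = (Q*Q + (7 - 1))/2 = (Q**2 + 6)/2 = (6 + Q**2)/2 = 3 + Q**2/2)
O(V) = -33/V (O(V) = -33/V + 0 = -33/V)
sqrt(O(v(G(-4), -6)) - 4509) = sqrt(-33/(3 + (1/2)*(-6)**2) - 4509) = sqrt(-33/(3 + (1/2)*36) - 4509) = sqrt(-33/(3 + 18) - 4509) = sqrt(-33/21 - 4509) = sqrt(-33*1/21 - 4509) = sqrt(-11/7 - 4509) = sqrt(-31574/7) = I*sqrt(221018)/7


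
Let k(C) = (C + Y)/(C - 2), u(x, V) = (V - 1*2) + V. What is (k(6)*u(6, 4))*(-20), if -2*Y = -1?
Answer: -195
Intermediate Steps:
Y = ½ (Y = -½*(-1) = ½ ≈ 0.50000)
u(x, V) = -2 + 2*V (u(x, V) = (V - 2) + V = (-2 + V) + V = -2 + 2*V)
k(C) = (½ + C)/(-2 + C) (k(C) = (C + ½)/(C - 2) = (½ + C)/(-2 + C))
(k(6)*u(6, 4))*(-20) = (((½ + 6)/(-2 + 6))*(-2 + 2*4))*(-20) = (((13/2)/4)*(-2 + 8))*(-20) = (((¼)*(13/2))*6)*(-20) = ((13/8)*6)*(-20) = (39/4)*(-20) = -195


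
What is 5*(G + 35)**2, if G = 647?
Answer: 2325620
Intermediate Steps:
5*(G + 35)**2 = 5*(647 + 35)**2 = 5*682**2 = 5*465124 = 2325620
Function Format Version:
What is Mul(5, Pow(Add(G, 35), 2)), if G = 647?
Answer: 2325620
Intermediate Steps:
Mul(5, Pow(Add(G, 35), 2)) = Mul(5, Pow(Add(647, 35), 2)) = Mul(5, Pow(682, 2)) = Mul(5, 465124) = 2325620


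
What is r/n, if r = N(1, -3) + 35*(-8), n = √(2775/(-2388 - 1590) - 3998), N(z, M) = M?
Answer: 283*I*√7030813998/5302273 ≈ 4.4753*I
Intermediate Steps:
n = I*√7030813998/1326 (n = √(2775/(-3978) - 3998) = √(2775*(-1/3978) - 3998) = √(-925/1326 - 3998) = √(-5302273/1326) = I*√7030813998/1326 ≈ 63.235*I)
r = -283 (r = -3 + 35*(-8) = -3 - 280 = -283)
r/n = -283*(-I*√7030813998/5302273) = -(-283)*I*√7030813998/5302273 = 283*I*√7030813998/5302273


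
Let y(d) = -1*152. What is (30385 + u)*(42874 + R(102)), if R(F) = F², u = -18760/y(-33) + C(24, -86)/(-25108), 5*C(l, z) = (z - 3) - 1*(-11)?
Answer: 969266912929299/596315 ≈ 1.6254e+9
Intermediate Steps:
y(d) = -152
C(l, z) = 8/5 + z/5 (C(l, z) = ((z - 3) - 1*(-11))/5 = ((-3 + z) + 11)/5 = (8 + z)/5 = 8/5 + z/5)
u = 147196391/1192630 (u = -18760/(-152) + (8/5 + (⅕)*(-86))/(-25108) = -18760*(-1/152) + (8/5 - 86/5)*(-1/25108) = 2345/19 - 78/5*(-1/25108) = 2345/19 + 39/62770 = 147196391/1192630 ≈ 123.42)
(30385 + u)*(42874 + R(102)) = (30385 + 147196391/1192630)*(42874 + 102²) = 36385258941*(42874 + 10404)/1192630 = (36385258941/1192630)*53278 = 969266912929299/596315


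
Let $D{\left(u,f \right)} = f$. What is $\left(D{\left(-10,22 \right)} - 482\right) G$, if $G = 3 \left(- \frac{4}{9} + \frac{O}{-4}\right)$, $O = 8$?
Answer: $\frac{10120}{3} \approx 3373.3$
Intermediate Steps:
$G = - \frac{22}{3}$ ($G = 3 \left(- \frac{4}{9} + \frac{8}{-4}\right) = 3 \left(\left(-4\right) \frac{1}{9} + 8 \left(- \frac{1}{4}\right)\right) = 3 \left(- \frac{4}{9} - 2\right) = 3 \left(- \frac{22}{9}\right) = - \frac{22}{3} \approx -7.3333$)
$\left(D{\left(-10,22 \right)} - 482\right) G = \left(22 - 482\right) \left(- \frac{22}{3}\right) = \left(-460\right) \left(- \frac{22}{3}\right) = \frac{10120}{3}$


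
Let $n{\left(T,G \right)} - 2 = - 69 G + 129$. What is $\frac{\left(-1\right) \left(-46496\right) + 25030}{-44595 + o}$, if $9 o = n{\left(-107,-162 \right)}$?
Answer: $- \frac{321867}{195023} \approx -1.6504$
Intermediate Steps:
$n{\left(T,G \right)} = 131 - 69 G$ ($n{\left(T,G \right)} = 2 - \left(-129 + 69 G\right) = 131 - 69 G$)
$o = \frac{11309}{9}$ ($o = \frac{131 - -11178}{9} = \frac{131 + 11178}{9} = \frac{1}{9} \cdot 11309 = \frac{11309}{9} \approx 1256.6$)
$\frac{\left(-1\right) \left(-46496\right) + 25030}{-44595 + o} = \frac{\left(-1\right) \left(-46496\right) + 25030}{-44595 + \frac{11309}{9}} = \frac{46496 + 25030}{- \frac{390046}{9}} = 71526 \left(- \frac{9}{390046}\right) = - \frac{321867}{195023}$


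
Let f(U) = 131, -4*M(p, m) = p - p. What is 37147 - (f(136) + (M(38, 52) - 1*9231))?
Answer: 46247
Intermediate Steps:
M(p, m) = 0 (M(p, m) = -(p - p)/4 = -¼*0 = 0)
37147 - (f(136) + (M(38, 52) - 1*9231)) = 37147 - (131 + (0 - 1*9231)) = 37147 - (131 + (0 - 9231)) = 37147 - (131 - 9231) = 37147 - 1*(-9100) = 37147 + 9100 = 46247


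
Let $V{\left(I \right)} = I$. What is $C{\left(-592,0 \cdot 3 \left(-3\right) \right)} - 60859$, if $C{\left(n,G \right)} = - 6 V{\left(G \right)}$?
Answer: $-60859$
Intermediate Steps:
$C{\left(n,G \right)} = - 6 G$
$C{\left(-592,0 \cdot 3 \left(-3\right) \right)} - 60859 = - 6 \cdot 0 \cdot 3 \left(-3\right) - 60859 = - 6 \cdot 0 \left(-3\right) - 60859 = \left(-6\right) 0 - 60859 = 0 - 60859 = -60859$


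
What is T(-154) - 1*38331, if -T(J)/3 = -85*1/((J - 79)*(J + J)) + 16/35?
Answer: -13754420241/358820 ≈ -38332.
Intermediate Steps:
T(J) = -48/35 + 255/(2*J*(-79 + J)) (T(J) = -3*(-85*1/((J - 79)*(J + J)) + 16/35) = -3*(-85*1/(2*J*(-79 + J)) + 16*(1/35)) = -3*(-85*1/(2*J*(-79 + J)) + 16/35) = -3*(-85/(2*J*(-79 + J)) + 16/35) = -3*(16/35 - 85/(2*J*(-79 + J))) = -48/35 + 255/(2*J*(-79 + J)))
T(-154) - 1*38331 = (3/70)*(2975 - 32*(-154)² + 2528*(-154))/(-154*(-79 - 154)) - 1*38331 = (3/70)*(-1/154)*(2975 - 32*23716 - 389312)/(-233) - 38331 = (3/70)*(-1/154)*(-1/233)*(2975 - 758912 - 389312) - 38331 = (3/70)*(-1/154)*(-1/233)*(-1145249) - 38331 = -490821/358820 - 38331 = -13754420241/358820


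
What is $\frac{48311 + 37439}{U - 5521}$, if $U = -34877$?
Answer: $- \frac{42875}{20199} \approx -2.1226$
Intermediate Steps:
$\frac{48311 + 37439}{U - 5521} = \frac{48311 + 37439}{-34877 - 5521} = \frac{85750}{-40398} = 85750 \left(- \frac{1}{40398}\right) = - \frac{42875}{20199}$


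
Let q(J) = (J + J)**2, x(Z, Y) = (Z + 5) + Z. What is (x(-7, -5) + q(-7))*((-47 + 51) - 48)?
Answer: -8228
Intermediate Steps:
x(Z, Y) = 5 + 2*Z (x(Z, Y) = (5 + Z) + Z = 5 + 2*Z)
q(J) = 4*J**2 (q(J) = (2*J)**2 = 4*J**2)
(x(-7, -5) + q(-7))*((-47 + 51) - 48) = ((5 + 2*(-7)) + 4*(-7)**2)*((-47 + 51) - 48) = ((5 - 14) + 4*49)*(4 - 48) = (-9 + 196)*(-44) = 187*(-44) = -8228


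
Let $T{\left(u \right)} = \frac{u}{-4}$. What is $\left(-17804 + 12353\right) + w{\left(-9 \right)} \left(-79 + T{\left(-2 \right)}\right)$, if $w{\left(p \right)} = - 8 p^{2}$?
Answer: $45417$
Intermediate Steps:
$T{\left(u \right)} = - \frac{u}{4}$ ($T{\left(u \right)} = u \left(- \frac{1}{4}\right) = - \frac{u}{4}$)
$\left(-17804 + 12353\right) + w{\left(-9 \right)} \left(-79 + T{\left(-2 \right)}\right) = \left(-17804 + 12353\right) + - 8 \left(-9\right)^{2} \left(-79 - - \frac{1}{2}\right) = -5451 + \left(-8\right) 81 \left(-79 + \frac{1}{2}\right) = -5451 - -50868 = -5451 + 50868 = 45417$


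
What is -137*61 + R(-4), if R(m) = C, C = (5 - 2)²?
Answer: -8348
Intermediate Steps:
C = 9 (C = 3² = 9)
R(m) = 9
-137*61 + R(-4) = -137*61 + 9 = -8357 + 9 = -8348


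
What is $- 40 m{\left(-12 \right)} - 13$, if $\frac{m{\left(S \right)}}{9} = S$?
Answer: $4307$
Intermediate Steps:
$m{\left(S \right)} = 9 S$
$- 40 m{\left(-12 \right)} - 13 = - 40 \cdot 9 \left(-12\right) - 13 = \left(-40\right) \left(-108\right) + \left(-31 + 18\right) = 4320 - 13 = 4307$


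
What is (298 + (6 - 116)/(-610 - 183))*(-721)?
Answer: -170461704/793 ≈ -2.1496e+5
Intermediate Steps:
(298 + (6 - 116)/(-610 - 183))*(-721) = (298 - 110/(-793))*(-721) = (298 - 110*(-1/793))*(-721) = (298 + 110/793)*(-721) = (236424/793)*(-721) = -170461704/793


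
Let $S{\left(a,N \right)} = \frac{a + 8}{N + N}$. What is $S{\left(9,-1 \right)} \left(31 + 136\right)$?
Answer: $- \frac{2839}{2} \approx -1419.5$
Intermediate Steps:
$S{\left(a,N \right)} = \frac{8 + a}{2 N}$
$S{\left(9,-1 \right)} \left(31 + 136\right) = \frac{8 + 9}{2 \left(-1\right)} \left(31 + 136\right) = \frac{1}{2} \left(-1\right) 17 \cdot 167 = \left(- \frac{17}{2}\right) 167 = - \frac{2839}{2}$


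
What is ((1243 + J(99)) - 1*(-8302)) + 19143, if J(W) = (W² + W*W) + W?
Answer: 48389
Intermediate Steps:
J(W) = W + 2*W² (J(W) = (W² + W²) + W = 2*W² + W = W + 2*W²)
((1243 + J(99)) - 1*(-8302)) + 19143 = ((1243 + 99*(1 + 2*99)) - 1*(-8302)) + 19143 = ((1243 + 99*(1 + 198)) + 8302) + 19143 = ((1243 + 99*199) + 8302) + 19143 = ((1243 + 19701) + 8302) + 19143 = (20944 + 8302) + 19143 = 29246 + 19143 = 48389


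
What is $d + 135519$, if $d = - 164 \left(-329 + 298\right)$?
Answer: $140603$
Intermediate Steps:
$d = 5084$ ($d = \left(-164\right) \left(-31\right) = 5084$)
$d + 135519 = 5084 + 135519 = 140603$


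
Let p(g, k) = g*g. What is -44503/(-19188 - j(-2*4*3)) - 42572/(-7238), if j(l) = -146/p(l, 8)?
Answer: 164012178122/19998850949 ≈ 8.2011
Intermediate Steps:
p(g, k) = g²
j(l) = -146/l²
-44503/(-19188 - j(-2*4*3)) - 42572/(-7238) = -44503/(-19188 - (-146)/(-2*4*3)²) - 42572/(-7238) = -44503/(-19188 - (-146)/(-8*3)²) - 42572*(-1/7238) = -44503/(-19188 - (-146)/(-24)²) + 21286/3619 = -44503/(-19188 - (-146)/576) + 21286/3619 = -44503/(-19188 - 1*(-73/288)) + 21286/3619 = -44503/(-19188 + 73/288) + 21286/3619 = -44503/(-5526071/288) + 21286/3619 = -44503*(-288/5526071) + 21286/3619 = 12816864/5526071 + 21286/3619 = 164012178122/19998850949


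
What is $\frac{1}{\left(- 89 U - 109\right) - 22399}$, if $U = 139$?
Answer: $- \frac{1}{34879} \approx -2.8671 \cdot 10^{-5}$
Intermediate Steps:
$\frac{1}{\left(- 89 U - 109\right) - 22399} = \frac{1}{\left(\left(-89\right) 139 - 109\right) - 22399} = \frac{1}{\left(-12371 - 109\right) - 22399} = \frac{1}{-12480 - 22399} = \frac{1}{-34879} = - \frac{1}{34879}$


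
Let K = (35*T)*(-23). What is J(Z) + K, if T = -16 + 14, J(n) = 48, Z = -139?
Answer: 1658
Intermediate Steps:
T = -2
K = 1610 (K = (35*(-2))*(-23) = -70*(-23) = 1610)
J(Z) + K = 48 + 1610 = 1658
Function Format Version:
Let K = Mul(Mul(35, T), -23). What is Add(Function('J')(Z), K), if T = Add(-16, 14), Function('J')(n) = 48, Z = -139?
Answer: 1658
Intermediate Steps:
T = -2
K = 1610 (K = Mul(Mul(35, -2), -23) = Mul(-70, -23) = 1610)
Add(Function('J')(Z), K) = Add(48, 1610) = 1658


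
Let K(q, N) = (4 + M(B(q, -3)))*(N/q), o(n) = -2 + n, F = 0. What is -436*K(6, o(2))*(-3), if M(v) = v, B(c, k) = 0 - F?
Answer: 0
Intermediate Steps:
B(c, k) = 0 (B(c, k) = 0 - 1*0 = 0 + 0 = 0)
K(q, N) = 4*N/q (K(q, N) = (4 + 0)*(N/q) = 4*(N/q) = 4*N/q)
-436*K(6, o(2))*(-3) = -436*4*(-2 + 2)/6*(-3) = -436*4*0*(1/6)*(-3) = -0*(-3) = -436*0 = 0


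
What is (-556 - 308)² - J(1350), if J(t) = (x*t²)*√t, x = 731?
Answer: 746496 - 19983712500*√6 ≈ -4.8949e+10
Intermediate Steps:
J(t) = 731*t^(5/2) (J(t) = (731*t²)*√t = 731*t^(5/2))
(-556 - 308)² - J(1350) = (-556 - 308)² - 731*1350^(5/2) = (-864)² - 731*27337500*√6 = 746496 - 19983712500*√6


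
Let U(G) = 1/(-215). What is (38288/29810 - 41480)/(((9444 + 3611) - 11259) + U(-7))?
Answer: -26584331008/1151080359 ≈ -23.095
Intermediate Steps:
U(G) = -1/215
(38288/29810 - 41480)/(((9444 + 3611) - 11259) + U(-7)) = (38288/29810 - 41480)/(((9444 + 3611) - 11259) - 1/215) = (38288*(1/29810) - 41480)/((13055 - 11259) - 1/215) = (19144/14905 - 41480)/(1796 - 1/215) = -618240256/(14905*386139/215) = -618240256/14905*215/386139 = -26584331008/1151080359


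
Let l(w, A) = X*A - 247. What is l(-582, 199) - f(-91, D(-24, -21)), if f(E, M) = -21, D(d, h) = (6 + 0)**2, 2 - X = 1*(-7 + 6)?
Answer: 371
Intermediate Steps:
X = 3 (X = 2 - (-7 + 6) = 2 - (-1) = 2 - 1*(-1) = 2 + 1 = 3)
D(d, h) = 36 (D(d, h) = 6**2 = 36)
l(w, A) = -247 + 3*A (l(w, A) = 3*A - 247 = -247 + 3*A)
l(-582, 199) - f(-91, D(-24, -21)) = (-247 + 3*199) - 1*(-21) = (-247 + 597) + 21 = 350 + 21 = 371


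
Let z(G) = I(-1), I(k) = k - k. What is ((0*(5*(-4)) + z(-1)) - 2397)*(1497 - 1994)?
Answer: 1191309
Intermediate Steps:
I(k) = 0
z(G) = 0
((0*(5*(-4)) + z(-1)) - 2397)*(1497 - 1994) = ((0*(5*(-4)) + 0) - 2397)*(1497 - 1994) = ((0*(-20) + 0) - 2397)*(-497) = ((0 + 0) - 2397)*(-497) = (0 - 2397)*(-497) = -2397*(-497) = 1191309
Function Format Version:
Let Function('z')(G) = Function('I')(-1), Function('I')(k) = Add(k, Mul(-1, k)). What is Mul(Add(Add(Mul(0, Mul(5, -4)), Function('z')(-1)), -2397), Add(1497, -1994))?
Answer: 1191309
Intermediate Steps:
Function('I')(k) = 0
Function('z')(G) = 0
Mul(Add(Add(Mul(0, Mul(5, -4)), Function('z')(-1)), -2397), Add(1497, -1994)) = Mul(Add(Add(Mul(0, Mul(5, -4)), 0), -2397), Add(1497, -1994)) = Mul(Add(Add(Mul(0, -20), 0), -2397), -497) = Mul(Add(Add(0, 0), -2397), -497) = Mul(Add(0, -2397), -497) = Mul(-2397, -497) = 1191309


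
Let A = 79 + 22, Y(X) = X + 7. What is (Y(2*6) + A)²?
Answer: 14400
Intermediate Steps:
Y(X) = 7 + X
A = 101
(Y(2*6) + A)² = ((7 + 2*6) + 101)² = ((7 + 12) + 101)² = (19 + 101)² = 120² = 14400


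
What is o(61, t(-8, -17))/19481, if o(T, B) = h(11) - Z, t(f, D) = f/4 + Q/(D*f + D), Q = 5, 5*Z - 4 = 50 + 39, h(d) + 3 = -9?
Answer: -153/97405 ≈ -0.0015708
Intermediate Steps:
h(d) = -12 (h(d) = -3 - 9 = -12)
Z = 93/5 (Z = ⅘ + (50 + 39)/5 = ⅘ + (⅕)*89 = ⅘ + 89/5 = 93/5 ≈ 18.600)
t(f, D) = 5/(D + D*f) + f/4 (t(f, D) = f/4 + 5/(D*f + D) = f*(¼) + 5/(D + D*f) = f/4 + 5/(D + D*f) = 5/(D + D*f) + f/4)
o(T, B) = -153/5 (o(T, B) = -12 - 1*93/5 = -12 - 93/5 = -153/5)
o(61, t(-8, -17))/19481 = -153/5/19481 = -153/5*1/19481 = -153/97405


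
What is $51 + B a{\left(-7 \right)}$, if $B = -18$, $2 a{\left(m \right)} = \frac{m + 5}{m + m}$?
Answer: $\frac{348}{7} \approx 49.714$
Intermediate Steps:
$a{\left(m \right)} = \frac{5 + m}{4 m}$ ($a{\left(m \right)} = \frac{\left(m + 5\right) \frac{1}{m + m}}{2} = \frac{\left(5 + m\right) \frac{1}{2 m}}{2} = \frac{\frac{1}{2} \frac{1}{m} \left(5 + m\right)}{2} = \frac{5 + m}{4 m}$)
$51 + B a{\left(-7 \right)} = 51 - 18 \frac{5 - 7}{4 \left(-7\right)} = 51 - 18 \cdot \frac{1}{4} \left(- \frac{1}{7}\right) \left(-2\right) = 51 - \frac{9}{7} = \frac{348}{7}$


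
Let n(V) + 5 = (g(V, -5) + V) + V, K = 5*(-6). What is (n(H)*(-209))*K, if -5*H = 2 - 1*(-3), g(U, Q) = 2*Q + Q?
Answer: -137940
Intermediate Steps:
g(U, Q) = 3*Q
K = -30
H = -1 (H = -(2 - 1*(-3))/5 = -(2 + 3)/5 = -⅕*5 = -1)
n(V) = -20 + 2*V (n(V) = -5 + ((3*(-5) + V) + V) = -5 + ((-15 + V) + V) = -5 + (-15 + 2*V) = -20 + 2*V)
(n(H)*(-209))*K = ((-20 + 2*(-1))*(-209))*(-30) = ((-20 - 2)*(-209))*(-30) = -22*(-209)*(-30) = 4598*(-30) = -137940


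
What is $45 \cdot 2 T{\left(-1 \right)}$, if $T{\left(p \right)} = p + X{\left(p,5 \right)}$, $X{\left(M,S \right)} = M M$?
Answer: $0$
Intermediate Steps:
$X{\left(M,S \right)} = M^{2}$
$T{\left(p \right)} = p + p^{2}$
$45 \cdot 2 T{\left(-1 \right)} = 45 \cdot 2 \left(- (1 - 1)\right) = 90 \left(\left(-1\right) 0\right) = 90 \cdot 0 = 0$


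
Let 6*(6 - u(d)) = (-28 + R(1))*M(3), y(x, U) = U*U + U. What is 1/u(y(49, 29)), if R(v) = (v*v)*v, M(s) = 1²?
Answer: 2/21 ≈ 0.095238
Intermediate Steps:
M(s) = 1
y(x, U) = U + U² (y(x, U) = U² + U = U + U²)
R(v) = v³ (R(v) = v²*v = v³)
u(d) = 21/2 (u(d) = 6 - (-28 + 1³)/6 = 6 - (-28 + 1)/6 = 6 - (-9)/2 = 6 - ⅙*(-27) = 6 + 9/2 = 21/2)
1/u(y(49, 29)) = 1/(21/2) = 2/21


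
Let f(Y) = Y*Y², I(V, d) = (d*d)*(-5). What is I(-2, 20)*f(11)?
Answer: -2662000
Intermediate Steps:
I(V, d) = -5*d² (I(V, d) = d²*(-5) = -5*d²)
f(Y) = Y³
I(-2, 20)*f(11) = -5*20²*11³ = -5*400*1331 = -2000*1331 = -2662000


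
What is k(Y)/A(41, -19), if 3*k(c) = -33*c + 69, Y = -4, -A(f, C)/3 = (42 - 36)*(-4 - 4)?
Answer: 67/144 ≈ 0.46528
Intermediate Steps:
A(f, C) = 144 (A(f, C) = -3*(42 - 36)*(-4 - 4) = -18*(-8) = -3*(-48) = 144)
k(c) = 23 - 11*c (k(c) = (-33*c + 69)/3 = (69 - 33*c)/3 = 23 - 11*c)
k(Y)/A(41, -19) = (23 - 11*(-4))/144 = (23 + 44)*(1/144) = 67*(1/144) = 67/144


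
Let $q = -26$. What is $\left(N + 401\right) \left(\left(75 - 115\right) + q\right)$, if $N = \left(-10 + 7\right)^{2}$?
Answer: $-27060$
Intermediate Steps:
$N = 9$ ($N = \left(-3\right)^{2} = 9$)
$\left(N + 401\right) \left(\left(75 - 115\right) + q\right) = \left(9 + 401\right) \left(\left(75 - 115\right) - 26\right) = 410 \left(-40 - 26\right) = 410 \left(-66\right) = -27060$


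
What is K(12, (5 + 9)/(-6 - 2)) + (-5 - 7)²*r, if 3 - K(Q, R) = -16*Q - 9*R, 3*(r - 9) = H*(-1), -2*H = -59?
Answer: 237/4 ≈ 59.250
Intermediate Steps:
H = 59/2 (H = -½*(-59) = 59/2 ≈ 29.500)
r = -⅚ (r = 9 + ((59/2)*(-1))/3 = 9 + (⅓)*(-59/2) = 9 - 59/6 = -⅚ ≈ -0.83333)
K(Q, R) = 3 + 9*R + 16*Q (K(Q, R) = 3 - (-16*Q - 9*R) = 3 + (9*R + 16*Q) = 3 + 9*R + 16*Q)
K(12, (5 + 9)/(-6 - 2)) + (-5 - 7)²*r = (3 + 9*((5 + 9)/(-6 - 2)) + 16*12) + (-5 - 7)²*(-⅚) = (3 + 9*(14/(-8)) + 192) + (-12)²*(-⅚) = (3 + 9*(14*(-⅛)) + 192) + 144*(-⅚) = (3 + 9*(-7/4) + 192) - 120 = (3 - 63/4 + 192) - 120 = 717/4 - 120 = 237/4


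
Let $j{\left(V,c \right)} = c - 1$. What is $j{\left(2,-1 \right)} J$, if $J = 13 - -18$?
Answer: $-62$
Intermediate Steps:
$j{\left(V,c \right)} = -1 + c$ ($j{\left(V,c \right)} = c - 1 = -1 + c$)
$J = 31$ ($J = 13 + 18 = 31$)
$j{\left(2,-1 \right)} J = \left(-1 - 1\right) 31 = \left(-2\right) 31 = -62$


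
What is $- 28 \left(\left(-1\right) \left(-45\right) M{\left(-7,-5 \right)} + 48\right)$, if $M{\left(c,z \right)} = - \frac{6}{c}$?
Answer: $-2424$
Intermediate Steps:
$- 28 \left(\left(-1\right) \left(-45\right) M{\left(-7,-5 \right)} + 48\right) = - 28 \left(\left(-1\right) \left(-45\right) \left(- \frac{6}{-7}\right) + 48\right) = - 28 \left(45 \left(\left(-6\right) \left(- \frac{1}{7}\right)\right) + 48\right) = - 28 \left(45 \cdot \frac{6}{7} + 48\right) = - 28 \left(\frac{270}{7} + 48\right) = \left(-28\right) \frac{606}{7} = -2424$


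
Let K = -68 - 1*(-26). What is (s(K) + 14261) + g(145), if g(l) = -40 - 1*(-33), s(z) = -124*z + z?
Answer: 19420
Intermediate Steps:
K = -42 (K = -68 + 26 = -42)
s(z) = -123*z
g(l) = -7 (g(l) = -40 + 33 = -7)
(s(K) + 14261) + g(145) = (-123*(-42) + 14261) - 7 = (5166 + 14261) - 7 = 19427 - 7 = 19420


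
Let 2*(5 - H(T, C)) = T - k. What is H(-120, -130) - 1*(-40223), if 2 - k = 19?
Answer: 80559/2 ≈ 40280.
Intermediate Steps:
k = -17 (k = 2 - 1*19 = 2 - 19 = -17)
H(T, C) = -7/2 - T/2 (H(T, C) = 5 - (T - 1*(-17))/2 = 5 - (T + 17)/2 = 5 - (17 + T)/2 = 5 + (-17/2 - T/2) = -7/2 - T/2)
H(-120, -130) - 1*(-40223) = (-7/2 - ½*(-120)) - 1*(-40223) = (-7/2 + 60) + 40223 = 113/2 + 40223 = 80559/2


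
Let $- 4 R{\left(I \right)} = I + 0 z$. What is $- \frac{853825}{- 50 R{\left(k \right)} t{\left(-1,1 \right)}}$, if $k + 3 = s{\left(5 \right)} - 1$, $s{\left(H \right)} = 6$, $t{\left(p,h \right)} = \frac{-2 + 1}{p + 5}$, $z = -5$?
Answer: $136612$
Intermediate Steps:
$t{\left(p,h \right)} = - \frac{1}{5 + p}$
$k = 2$ ($k = -3 + \left(6 - 1\right) = -3 + 5 = 2$)
$R{\left(I \right)} = - \frac{I}{4}$ ($R{\left(I \right)} = - \frac{I + 0 \left(-5\right)}{4} = - \frac{I + 0}{4} = - \frac{I}{4}$)
$- \frac{853825}{- 50 R{\left(k \right)} t{\left(-1,1 \right)}} = - \frac{853825}{- 50 \left(\left(- \frac{1}{4}\right) 2\right) \left(- \frac{1}{5 - 1}\right)} = - \frac{853825}{\left(-50\right) \left(- \frac{1}{2}\right) \left(- \frac{1}{4}\right)} = - \frac{853825}{25 \left(\left(-1\right) \frac{1}{4}\right)} = - \frac{853825}{25 \left(- \frac{1}{4}\right)} = - \frac{853825}{- \frac{25}{4}} = \left(-853825\right) \left(- \frac{4}{25}\right) = 136612$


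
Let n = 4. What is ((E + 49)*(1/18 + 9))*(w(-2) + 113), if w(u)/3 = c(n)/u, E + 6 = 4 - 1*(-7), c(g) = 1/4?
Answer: 440589/8 ≈ 55074.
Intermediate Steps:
c(g) = ¼
E = 5 (E = -6 + (4 - 1*(-7)) = -6 + (4 + 7) = -6 + 11 = 5)
w(u) = 3/(4*u) (w(u) = 3*(1/(4*u)) = 3/(4*u))
((E + 49)*(1/18 + 9))*(w(-2) + 113) = ((5 + 49)*(1/18 + 9))*((¾)/(-2) + 113) = (54*(1/18 + 9))*((¾)*(-½) + 113) = (54*(163/18))*(-3/8 + 113) = 489*(901/8) = 440589/8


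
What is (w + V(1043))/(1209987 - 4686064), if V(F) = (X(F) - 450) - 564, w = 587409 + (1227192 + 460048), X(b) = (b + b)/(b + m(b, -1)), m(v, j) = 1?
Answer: -1186838513/1814512194 ≈ -0.65408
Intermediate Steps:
X(b) = 2*b/(1 + b) (X(b) = (b + b)/(b + 1) = (2*b)/(1 + b) = 2*b/(1 + b))
w = 2274649 (w = 587409 + 1687240 = 2274649)
V(F) = -1014 + 2*F/(1 + F) (V(F) = (2*F/(1 + F) - 450) - 564 = (-450 + 2*F/(1 + F)) - 564 = -1014 + 2*F/(1 + F))
(w + V(1043))/(1209987 - 4686064) = (2274649 + 2*(-507 - 506*1043)/(1 + 1043))/(1209987 - 4686064) = (2274649 + 2*(-507 - 527758)/1044)/(-3476077) = (2274649 + 2*(1/1044)*(-528265))*(-1/3476077) = (2274649 - 528265/522)*(-1/3476077) = (1186838513/522)*(-1/3476077) = -1186838513/1814512194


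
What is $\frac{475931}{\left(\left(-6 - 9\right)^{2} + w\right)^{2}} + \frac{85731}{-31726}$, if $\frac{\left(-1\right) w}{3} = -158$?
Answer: $- \frac{26788865425}{15501355326} \approx -1.7282$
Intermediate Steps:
$w = 474$ ($w = \left(-3\right) \left(-158\right) = 474$)
$\frac{475931}{\left(\left(-6 - 9\right)^{2} + w\right)^{2}} + \frac{85731}{-31726} = \frac{475931}{\left(\left(-6 - 9\right)^{2} + 474\right)^{2}} + \frac{85731}{-31726} = \frac{475931}{\left(\left(-15\right)^{2} + 474\right)^{2}} + 85731 \left(- \frac{1}{31726}\right) = \frac{475931}{\left(225 + 474\right)^{2}} - \frac{85731}{31726} = \frac{475931}{699^{2}} - \frac{85731}{31726} = \frac{475931}{488601} - \frac{85731}{31726} = - \frac{26788865425}{15501355326}$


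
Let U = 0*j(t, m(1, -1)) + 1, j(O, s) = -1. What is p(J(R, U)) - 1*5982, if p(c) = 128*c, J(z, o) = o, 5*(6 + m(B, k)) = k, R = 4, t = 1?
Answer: -5854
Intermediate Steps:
m(B, k) = -6 + k/5
U = 1 (U = 0*(-1) + 1 = 0 + 1 = 1)
p(J(R, U)) - 1*5982 = 128*1 - 1*5982 = 128 - 5982 = -5854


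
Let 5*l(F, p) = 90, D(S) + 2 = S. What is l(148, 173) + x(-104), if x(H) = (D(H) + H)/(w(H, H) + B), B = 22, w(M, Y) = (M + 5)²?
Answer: 176604/9823 ≈ 17.979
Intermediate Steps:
D(S) = -2 + S
l(F, p) = 18 (l(F, p) = (⅕)*90 = 18)
w(M, Y) = (5 + M)²
x(H) = (-2 + 2*H)/(22 + (5 + H)²) (x(H) = ((-2 + H) + H)/((5 + H)² + 22) = (-2 + 2*H)/(22 + (5 + H)²))
l(148, 173) + x(-104) = 18 + 2*(-1 - 104)/(22 + (5 - 104)²) = 18 + 2*(-105)/(22 + (-99)²) = 18 + 2*(-105)/(22 + 9801) = 18 + 2*(-105)/9823 = 18 + 2*(1/9823)*(-105) = 18 - 210/9823 = 176604/9823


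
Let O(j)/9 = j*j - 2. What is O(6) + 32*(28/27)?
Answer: 9158/27 ≈ 339.19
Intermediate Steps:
O(j) = -18 + 9*j**2 (O(j) = 9*(j*j - 2) = 9*(j**2 - 2) = 9*(-2 + j**2) = -18 + 9*j**2)
O(6) + 32*(28/27) = (-18 + 9*6**2) + 32*(28/27) = (-18 + 9*36) + 32*(28*(1/27)) = (-18 + 324) + 32*(28/27) = 306 + 896/27 = 9158/27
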